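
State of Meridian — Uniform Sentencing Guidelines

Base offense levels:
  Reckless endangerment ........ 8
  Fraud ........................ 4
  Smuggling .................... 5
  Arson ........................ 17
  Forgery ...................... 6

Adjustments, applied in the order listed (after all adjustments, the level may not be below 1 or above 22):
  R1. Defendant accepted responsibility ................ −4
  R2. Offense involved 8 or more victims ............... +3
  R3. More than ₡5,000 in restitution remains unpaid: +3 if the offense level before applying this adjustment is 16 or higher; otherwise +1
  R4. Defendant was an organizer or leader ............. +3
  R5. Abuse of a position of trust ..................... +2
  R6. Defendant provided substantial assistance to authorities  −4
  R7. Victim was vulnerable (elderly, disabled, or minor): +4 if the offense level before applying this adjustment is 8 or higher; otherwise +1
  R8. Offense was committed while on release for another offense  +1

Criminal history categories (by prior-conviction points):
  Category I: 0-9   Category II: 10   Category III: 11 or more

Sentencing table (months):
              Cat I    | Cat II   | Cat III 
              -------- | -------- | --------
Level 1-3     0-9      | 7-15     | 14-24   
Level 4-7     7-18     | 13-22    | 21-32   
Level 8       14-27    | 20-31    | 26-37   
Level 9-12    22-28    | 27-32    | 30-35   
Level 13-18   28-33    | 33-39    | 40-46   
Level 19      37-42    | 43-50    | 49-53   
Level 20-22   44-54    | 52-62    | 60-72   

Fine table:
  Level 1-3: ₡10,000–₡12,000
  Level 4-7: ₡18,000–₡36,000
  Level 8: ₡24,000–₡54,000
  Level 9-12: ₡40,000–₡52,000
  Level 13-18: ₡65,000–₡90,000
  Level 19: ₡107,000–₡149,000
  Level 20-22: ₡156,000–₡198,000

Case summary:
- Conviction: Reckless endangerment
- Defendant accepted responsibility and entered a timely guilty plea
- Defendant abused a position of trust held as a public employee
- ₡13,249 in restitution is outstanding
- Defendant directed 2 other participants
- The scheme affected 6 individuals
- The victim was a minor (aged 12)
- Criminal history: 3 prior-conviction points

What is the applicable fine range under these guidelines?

₡65,000–₡90,000

Base offense level for reckless endangerment: 8.
R1 applies: 8 − 4 = 4.
R3 applies (level before this adjustment is 4 < 16, so +1): 4 + 1 = 5.
R4 applies: 5 + 3 = 8.
R5 applies: 8 + 2 = 10.
R7 applies (level before this adjustment is 10 ≥ 8, so +4): 10 + 4 = 14.
R8 does not apply.
Final offense level: 14.
Level 14 falls in the 13-18 band.
Fine table: Level 13-18 → ₡65,000–₡90,000.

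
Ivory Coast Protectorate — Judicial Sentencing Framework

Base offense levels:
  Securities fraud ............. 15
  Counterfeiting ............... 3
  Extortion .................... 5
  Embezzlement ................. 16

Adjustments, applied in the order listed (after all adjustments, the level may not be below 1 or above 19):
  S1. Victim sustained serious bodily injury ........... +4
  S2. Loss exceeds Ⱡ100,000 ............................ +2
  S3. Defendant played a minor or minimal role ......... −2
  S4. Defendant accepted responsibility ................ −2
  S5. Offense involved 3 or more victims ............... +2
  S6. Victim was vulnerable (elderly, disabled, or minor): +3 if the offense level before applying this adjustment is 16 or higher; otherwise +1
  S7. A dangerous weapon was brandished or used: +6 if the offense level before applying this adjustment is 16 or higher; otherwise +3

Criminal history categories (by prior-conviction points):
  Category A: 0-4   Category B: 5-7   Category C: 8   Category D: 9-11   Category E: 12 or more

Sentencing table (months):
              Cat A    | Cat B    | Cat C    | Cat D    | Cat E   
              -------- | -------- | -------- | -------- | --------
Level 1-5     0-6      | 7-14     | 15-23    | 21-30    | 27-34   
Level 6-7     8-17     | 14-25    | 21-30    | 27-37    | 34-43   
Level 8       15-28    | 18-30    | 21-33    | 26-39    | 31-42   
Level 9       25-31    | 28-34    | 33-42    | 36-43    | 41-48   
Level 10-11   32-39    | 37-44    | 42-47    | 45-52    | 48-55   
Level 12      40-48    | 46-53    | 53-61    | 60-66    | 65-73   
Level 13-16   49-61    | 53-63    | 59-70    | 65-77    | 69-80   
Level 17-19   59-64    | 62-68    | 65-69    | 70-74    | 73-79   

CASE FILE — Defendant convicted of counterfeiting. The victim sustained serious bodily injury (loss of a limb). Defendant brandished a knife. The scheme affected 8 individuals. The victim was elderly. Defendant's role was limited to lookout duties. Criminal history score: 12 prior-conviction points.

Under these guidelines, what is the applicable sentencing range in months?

48-55 months

Base offense level for counterfeiting: 3.
S1 applies: 3 + 4 = 7.
S3 applies: 7 − 2 = 5.
S5 applies: 5 + 2 = 7.
S6 applies (level before this adjustment is 7 < 16, so +1): 7 + 1 = 8.
S7 applies (level before this adjustment is 8 < 16, so +3): 8 + 3 = 11.
Final offense level: 11.
Criminal history: 12 prior points → Category E (12+).
Level 11 falls in the 10-11 band.
Grid: Level 10-11 × Category E = 48-55 months.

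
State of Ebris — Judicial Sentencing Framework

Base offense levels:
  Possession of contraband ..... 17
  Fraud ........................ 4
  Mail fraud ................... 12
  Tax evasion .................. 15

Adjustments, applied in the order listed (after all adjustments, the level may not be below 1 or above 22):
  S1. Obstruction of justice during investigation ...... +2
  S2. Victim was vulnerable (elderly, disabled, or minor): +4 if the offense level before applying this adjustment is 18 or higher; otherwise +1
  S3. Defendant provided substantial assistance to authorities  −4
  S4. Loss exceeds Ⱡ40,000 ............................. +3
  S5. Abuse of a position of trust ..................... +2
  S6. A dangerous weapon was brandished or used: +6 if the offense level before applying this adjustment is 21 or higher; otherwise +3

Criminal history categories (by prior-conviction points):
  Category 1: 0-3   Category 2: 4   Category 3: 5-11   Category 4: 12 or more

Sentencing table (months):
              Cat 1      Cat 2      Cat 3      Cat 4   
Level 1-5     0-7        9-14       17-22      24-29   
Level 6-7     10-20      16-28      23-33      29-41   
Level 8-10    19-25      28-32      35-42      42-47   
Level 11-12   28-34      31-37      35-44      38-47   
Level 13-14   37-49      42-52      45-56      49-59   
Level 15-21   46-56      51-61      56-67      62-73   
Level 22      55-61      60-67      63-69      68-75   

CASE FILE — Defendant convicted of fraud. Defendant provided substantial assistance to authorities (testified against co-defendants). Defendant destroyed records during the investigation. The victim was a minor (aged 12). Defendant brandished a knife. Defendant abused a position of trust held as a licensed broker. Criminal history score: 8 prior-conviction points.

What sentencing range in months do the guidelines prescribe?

Base offense level for fraud: 4.
S1 applies: 4 + 2 = 6.
S2 applies (level before this adjustment is 6 < 18, so +1): 6 + 1 = 7.
S3 applies: 7 − 4 = 3.
S5 applies: 3 + 2 = 5.
S6 applies (level before this adjustment is 5 < 21, so +3): 5 + 3 = 8.
Final offense level: 8.
Criminal history: 8 prior points → Category 3 (5-11).
Level 8 falls in the 8-10 band.
Grid: Level 8-10 × Category 3 = 35-42 months.

35-42 months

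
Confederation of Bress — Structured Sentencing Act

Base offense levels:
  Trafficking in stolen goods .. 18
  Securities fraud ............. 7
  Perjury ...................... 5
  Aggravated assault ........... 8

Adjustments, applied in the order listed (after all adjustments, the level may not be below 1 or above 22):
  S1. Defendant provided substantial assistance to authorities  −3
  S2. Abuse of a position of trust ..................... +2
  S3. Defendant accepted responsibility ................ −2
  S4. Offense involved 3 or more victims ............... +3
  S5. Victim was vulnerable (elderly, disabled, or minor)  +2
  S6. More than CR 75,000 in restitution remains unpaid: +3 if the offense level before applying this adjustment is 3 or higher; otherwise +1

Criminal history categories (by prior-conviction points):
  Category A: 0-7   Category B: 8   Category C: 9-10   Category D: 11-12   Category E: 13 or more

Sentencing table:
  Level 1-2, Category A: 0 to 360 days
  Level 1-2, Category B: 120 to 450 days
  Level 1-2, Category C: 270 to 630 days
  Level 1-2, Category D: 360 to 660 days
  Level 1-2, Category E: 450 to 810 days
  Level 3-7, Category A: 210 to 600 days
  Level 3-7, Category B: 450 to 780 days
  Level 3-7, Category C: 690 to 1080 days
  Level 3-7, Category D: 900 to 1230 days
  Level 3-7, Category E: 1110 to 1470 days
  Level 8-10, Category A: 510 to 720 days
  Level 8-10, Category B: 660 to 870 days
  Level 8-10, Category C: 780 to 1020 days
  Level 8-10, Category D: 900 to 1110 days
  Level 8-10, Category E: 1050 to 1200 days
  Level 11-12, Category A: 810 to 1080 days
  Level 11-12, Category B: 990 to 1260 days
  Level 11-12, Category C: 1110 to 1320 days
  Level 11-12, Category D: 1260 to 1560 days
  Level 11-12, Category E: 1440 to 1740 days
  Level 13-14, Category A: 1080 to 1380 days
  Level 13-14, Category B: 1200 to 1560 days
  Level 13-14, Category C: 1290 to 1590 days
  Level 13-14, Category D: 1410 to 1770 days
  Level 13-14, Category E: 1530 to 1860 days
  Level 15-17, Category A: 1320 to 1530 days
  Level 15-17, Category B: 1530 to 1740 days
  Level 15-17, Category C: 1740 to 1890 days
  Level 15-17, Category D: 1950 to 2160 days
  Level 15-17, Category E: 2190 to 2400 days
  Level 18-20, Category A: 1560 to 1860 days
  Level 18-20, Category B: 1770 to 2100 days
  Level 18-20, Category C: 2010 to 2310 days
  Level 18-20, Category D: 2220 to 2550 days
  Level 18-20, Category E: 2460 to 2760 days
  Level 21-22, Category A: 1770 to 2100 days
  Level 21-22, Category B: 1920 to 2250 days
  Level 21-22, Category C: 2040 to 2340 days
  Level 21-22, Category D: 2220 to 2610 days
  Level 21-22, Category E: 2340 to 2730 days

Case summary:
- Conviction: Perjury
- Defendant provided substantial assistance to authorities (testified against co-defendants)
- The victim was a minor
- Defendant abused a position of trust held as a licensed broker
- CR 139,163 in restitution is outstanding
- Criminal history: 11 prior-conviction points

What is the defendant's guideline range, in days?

900-1110 days

Base offense level for perjury: 5.
S1 applies: 5 − 3 = 2.
S2 applies: 2 + 2 = 4.
S5 applies: 4 + 2 = 6.
S6 applies (level before this adjustment is 6 ≥ 3, so +3): 6 + 3 = 9.
Final offense level: 9.
Criminal history: 11 prior points → Category D (11-12).
Level 9 falls in the 8-10 band.
Grid: Level 8-10 × Category D = 900-1110 days.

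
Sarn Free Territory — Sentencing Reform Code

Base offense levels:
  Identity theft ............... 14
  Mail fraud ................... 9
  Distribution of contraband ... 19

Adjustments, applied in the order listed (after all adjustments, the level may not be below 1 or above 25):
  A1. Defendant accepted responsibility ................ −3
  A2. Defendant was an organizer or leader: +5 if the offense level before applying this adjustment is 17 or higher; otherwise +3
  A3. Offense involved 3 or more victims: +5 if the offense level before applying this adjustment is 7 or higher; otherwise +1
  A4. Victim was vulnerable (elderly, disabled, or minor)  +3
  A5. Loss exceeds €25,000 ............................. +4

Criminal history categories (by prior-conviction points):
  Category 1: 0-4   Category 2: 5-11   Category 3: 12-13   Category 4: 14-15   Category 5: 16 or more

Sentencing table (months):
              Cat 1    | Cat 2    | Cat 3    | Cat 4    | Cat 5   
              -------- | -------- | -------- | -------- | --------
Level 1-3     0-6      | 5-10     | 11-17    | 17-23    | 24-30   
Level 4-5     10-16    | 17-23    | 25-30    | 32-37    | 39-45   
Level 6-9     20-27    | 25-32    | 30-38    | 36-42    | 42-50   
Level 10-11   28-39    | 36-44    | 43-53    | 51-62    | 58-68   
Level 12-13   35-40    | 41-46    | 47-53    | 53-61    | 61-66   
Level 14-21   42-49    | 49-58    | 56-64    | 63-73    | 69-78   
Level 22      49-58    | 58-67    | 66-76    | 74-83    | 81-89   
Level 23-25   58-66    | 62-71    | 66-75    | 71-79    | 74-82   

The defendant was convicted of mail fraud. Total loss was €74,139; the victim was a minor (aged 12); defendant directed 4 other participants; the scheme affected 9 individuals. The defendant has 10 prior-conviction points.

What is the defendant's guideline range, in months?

62-71 months

Base offense level for mail fraud: 9.
A1 does not apply.
A2 applies (level before this adjustment is 9 < 17, so +3): 9 + 3 = 12.
A3 applies (level before this adjustment is 12 ≥ 7, so +5): 12 + 5 = 17.
A4 applies: 17 + 3 = 20.
A5 applies: 20 + 4 = 24.
Final offense level: 24.
Criminal history: 10 prior points → Category 2 (5-11).
Level 24 falls in the 23-25 band.
Grid: Level 23-25 × Category 2 = 62-71 months.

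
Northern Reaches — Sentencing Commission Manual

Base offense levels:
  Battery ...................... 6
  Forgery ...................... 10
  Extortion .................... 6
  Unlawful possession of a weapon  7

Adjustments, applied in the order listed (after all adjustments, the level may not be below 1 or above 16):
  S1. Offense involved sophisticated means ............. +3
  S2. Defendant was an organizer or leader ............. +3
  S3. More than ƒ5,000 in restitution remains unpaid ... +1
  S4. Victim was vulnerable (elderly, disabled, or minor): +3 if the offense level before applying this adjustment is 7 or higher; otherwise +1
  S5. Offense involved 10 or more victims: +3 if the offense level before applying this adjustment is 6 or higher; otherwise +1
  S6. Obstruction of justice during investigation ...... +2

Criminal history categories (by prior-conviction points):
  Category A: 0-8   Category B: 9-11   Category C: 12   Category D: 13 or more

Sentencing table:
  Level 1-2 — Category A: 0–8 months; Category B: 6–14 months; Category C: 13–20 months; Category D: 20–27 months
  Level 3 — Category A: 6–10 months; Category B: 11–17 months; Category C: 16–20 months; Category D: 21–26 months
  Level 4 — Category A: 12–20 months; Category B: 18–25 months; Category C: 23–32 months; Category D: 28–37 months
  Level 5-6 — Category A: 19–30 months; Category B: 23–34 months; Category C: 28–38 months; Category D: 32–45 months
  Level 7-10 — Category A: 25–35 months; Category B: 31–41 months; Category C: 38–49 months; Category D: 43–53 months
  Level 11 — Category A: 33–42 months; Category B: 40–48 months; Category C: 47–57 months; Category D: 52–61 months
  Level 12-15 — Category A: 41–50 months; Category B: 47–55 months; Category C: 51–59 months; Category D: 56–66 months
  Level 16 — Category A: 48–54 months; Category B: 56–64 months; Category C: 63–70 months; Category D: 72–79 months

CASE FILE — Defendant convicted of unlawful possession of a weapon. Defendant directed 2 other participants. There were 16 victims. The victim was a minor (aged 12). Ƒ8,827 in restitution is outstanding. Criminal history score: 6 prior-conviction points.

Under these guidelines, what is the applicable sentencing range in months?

48-54 months

Base offense level for unlawful possession of a weapon: 7.
S2 applies: 7 + 3 = 10.
S3 applies: 10 + 1 = 11.
S4 applies (level before this adjustment is 11 ≥ 7, so +3): 11 + 3 = 14.
S5 applies (level before this adjustment is 14 ≥ 6, so +3): 14 + 3 = 17.
Level 17 exceeds the maximum of 16; capped at 16.
Final offense level: 16.
Criminal history: 6 prior points → Category A (0-8).
Level 16 falls in the 16 band.
Grid: Level 16 × Category A = 48-54 months.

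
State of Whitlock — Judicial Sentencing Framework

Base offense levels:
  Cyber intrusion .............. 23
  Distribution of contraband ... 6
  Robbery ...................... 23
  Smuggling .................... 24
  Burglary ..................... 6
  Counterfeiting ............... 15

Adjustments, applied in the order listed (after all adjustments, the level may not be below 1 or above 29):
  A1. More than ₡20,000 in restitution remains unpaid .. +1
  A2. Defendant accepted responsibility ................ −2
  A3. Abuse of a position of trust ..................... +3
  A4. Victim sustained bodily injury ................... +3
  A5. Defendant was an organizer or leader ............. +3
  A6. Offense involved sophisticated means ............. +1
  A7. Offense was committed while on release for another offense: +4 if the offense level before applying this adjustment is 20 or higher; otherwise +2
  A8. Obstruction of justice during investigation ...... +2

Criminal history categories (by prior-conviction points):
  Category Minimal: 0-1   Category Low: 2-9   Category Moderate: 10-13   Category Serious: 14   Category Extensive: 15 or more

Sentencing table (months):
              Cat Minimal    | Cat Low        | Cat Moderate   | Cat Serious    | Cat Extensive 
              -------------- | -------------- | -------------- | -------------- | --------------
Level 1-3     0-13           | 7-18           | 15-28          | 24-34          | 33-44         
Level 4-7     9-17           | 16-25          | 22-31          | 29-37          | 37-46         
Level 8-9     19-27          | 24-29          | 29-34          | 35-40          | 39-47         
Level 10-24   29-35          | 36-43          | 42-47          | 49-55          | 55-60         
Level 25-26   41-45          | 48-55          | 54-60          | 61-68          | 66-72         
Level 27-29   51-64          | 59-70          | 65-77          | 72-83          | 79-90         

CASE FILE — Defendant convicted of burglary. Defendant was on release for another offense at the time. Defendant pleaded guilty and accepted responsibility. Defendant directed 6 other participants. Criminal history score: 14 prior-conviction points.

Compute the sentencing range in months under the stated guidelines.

Base offense level for burglary: 6.
A2 applies: 6 − 2 = 4.
A4 does not apply.
A5 applies: 4 + 3 = 7.
A6 does not apply.
A7 applies (level before this adjustment is 7 < 20, so +2): 7 + 2 = 9.
A8 does not apply.
Final offense level: 9.
Criminal history: 14 prior points → Category Serious (14).
Level 9 falls in the 8-9 band.
Grid: Level 8-9 × Category Serious = 35-40 months.

35-40 months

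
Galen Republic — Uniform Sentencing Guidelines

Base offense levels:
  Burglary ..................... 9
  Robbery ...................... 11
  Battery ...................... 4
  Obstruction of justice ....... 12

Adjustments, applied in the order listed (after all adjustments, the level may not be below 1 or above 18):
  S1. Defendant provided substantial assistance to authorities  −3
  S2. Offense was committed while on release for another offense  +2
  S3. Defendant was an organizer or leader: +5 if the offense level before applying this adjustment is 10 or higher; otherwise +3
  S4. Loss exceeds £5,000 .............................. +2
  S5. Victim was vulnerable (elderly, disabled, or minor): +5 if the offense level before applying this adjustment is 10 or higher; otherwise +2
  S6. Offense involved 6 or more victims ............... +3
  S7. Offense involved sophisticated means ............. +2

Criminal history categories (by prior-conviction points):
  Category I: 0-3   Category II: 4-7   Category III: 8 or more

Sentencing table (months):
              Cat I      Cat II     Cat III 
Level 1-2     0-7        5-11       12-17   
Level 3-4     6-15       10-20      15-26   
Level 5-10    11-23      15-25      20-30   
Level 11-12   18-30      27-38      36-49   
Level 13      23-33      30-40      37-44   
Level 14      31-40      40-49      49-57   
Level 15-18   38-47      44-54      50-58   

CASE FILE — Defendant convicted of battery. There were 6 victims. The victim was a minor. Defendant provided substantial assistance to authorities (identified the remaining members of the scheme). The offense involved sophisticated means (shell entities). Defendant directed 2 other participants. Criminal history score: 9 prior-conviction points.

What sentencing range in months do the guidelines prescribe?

36-49 months

Base offense level for battery: 4.
S1 applies: 4 − 3 = 1.
S3 applies (level before this adjustment is 1 < 10, so +3): 1 + 3 = 4.
S4 does not apply.
S5 applies (level before this adjustment is 4 < 10, so +2): 4 + 2 = 6.
S6 applies: 6 + 3 = 9.
S7 applies: 9 + 2 = 11.
Final offense level: 11.
Criminal history: 9 prior points → Category III (8+).
Level 11 falls in the 11-12 band.
Grid: Level 11-12 × Category III = 36-49 months.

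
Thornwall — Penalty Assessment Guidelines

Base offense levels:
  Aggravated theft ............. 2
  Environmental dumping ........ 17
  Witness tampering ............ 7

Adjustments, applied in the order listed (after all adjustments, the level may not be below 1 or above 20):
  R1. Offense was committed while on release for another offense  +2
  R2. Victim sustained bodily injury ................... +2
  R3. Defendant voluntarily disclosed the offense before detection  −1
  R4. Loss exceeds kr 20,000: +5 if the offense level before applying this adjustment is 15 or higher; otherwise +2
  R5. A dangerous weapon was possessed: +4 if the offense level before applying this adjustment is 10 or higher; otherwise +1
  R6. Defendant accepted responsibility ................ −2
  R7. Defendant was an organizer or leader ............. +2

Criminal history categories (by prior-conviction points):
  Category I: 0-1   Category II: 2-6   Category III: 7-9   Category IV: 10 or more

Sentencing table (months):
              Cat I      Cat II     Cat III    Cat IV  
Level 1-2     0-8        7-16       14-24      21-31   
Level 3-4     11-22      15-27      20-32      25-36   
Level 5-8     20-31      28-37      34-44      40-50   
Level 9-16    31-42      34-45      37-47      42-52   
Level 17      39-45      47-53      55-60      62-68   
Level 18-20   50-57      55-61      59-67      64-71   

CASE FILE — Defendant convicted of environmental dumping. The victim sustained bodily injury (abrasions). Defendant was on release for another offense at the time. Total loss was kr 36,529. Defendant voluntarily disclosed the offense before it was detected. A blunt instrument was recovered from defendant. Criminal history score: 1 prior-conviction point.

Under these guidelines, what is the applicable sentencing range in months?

50-57 months

Base offense level for environmental dumping: 17.
R1 applies: 17 + 2 = 19.
R2 applies: 19 + 2 = 21.
R3 applies: 21 − 1 = 20.
R4 applies (level before this adjustment is 20 ≥ 15, so +5): 20 + 5 = 25.
R5 applies (level before this adjustment is 25 ≥ 10, so +4): 25 + 4 = 29.
R6 does not apply.
Level 29 exceeds the maximum of 20; capped at 20.
Final offense level: 20.
Criminal history: 1 prior point → Category I (0-1).
Level 20 falls in the 18-20 band.
Grid: Level 18-20 × Category I = 50-57 months.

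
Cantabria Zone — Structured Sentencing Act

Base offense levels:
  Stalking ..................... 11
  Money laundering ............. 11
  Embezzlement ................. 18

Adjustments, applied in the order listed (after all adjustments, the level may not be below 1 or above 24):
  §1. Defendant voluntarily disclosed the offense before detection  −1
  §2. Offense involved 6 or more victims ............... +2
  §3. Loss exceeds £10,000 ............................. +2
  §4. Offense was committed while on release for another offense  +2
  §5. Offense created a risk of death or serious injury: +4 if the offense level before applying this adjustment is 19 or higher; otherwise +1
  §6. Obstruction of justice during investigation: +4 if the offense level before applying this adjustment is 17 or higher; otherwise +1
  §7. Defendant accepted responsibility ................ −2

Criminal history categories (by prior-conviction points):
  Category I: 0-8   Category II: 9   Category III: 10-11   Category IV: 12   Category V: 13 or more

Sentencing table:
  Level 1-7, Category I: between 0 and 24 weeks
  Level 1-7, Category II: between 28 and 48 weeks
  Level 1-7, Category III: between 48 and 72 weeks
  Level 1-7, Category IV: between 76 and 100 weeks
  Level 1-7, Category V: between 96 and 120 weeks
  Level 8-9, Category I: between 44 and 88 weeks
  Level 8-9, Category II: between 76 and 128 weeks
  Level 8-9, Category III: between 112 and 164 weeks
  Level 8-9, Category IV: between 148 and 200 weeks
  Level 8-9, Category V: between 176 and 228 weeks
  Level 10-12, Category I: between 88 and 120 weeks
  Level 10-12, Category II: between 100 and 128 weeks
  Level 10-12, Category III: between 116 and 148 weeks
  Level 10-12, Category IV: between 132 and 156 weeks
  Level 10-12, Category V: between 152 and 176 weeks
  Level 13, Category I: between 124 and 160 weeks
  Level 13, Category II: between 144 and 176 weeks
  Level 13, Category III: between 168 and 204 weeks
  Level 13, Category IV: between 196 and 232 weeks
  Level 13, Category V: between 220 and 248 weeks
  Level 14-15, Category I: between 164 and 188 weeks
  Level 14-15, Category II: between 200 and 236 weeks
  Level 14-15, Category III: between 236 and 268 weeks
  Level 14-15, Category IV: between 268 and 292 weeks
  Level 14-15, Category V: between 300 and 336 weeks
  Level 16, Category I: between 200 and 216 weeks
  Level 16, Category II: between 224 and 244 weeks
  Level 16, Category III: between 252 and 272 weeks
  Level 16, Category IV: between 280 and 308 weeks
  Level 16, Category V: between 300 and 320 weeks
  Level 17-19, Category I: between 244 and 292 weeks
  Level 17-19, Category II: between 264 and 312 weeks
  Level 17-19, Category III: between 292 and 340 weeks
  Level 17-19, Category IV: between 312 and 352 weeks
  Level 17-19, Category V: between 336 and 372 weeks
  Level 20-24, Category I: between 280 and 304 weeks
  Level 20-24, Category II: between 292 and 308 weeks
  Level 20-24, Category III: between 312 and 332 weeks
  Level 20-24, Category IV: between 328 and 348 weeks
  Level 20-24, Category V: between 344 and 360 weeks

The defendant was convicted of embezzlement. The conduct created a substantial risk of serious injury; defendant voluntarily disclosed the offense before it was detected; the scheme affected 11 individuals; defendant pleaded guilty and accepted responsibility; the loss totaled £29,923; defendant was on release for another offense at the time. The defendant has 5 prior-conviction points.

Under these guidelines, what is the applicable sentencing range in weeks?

Base offense level for embezzlement: 18.
§1 applies: 18 − 1 = 17.
§2 applies: 17 + 2 = 19.
§3 applies: 19 + 2 = 21.
§4 applies: 21 + 2 = 23.
§5 applies (level before this adjustment is 23 ≥ 19, so +4): 23 + 4 = 27.
§6 does not apply.
§7 applies: 27 − 2 = 25.
Level 25 exceeds the maximum of 24; capped at 24.
Final offense level: 24.
Criminal history: 5 prior points → Category I (0-8).
Level 24 falls in the 20-24 band.
Grid: Level 20-24 × Category I = 280-304 weeks.

280-304 weeks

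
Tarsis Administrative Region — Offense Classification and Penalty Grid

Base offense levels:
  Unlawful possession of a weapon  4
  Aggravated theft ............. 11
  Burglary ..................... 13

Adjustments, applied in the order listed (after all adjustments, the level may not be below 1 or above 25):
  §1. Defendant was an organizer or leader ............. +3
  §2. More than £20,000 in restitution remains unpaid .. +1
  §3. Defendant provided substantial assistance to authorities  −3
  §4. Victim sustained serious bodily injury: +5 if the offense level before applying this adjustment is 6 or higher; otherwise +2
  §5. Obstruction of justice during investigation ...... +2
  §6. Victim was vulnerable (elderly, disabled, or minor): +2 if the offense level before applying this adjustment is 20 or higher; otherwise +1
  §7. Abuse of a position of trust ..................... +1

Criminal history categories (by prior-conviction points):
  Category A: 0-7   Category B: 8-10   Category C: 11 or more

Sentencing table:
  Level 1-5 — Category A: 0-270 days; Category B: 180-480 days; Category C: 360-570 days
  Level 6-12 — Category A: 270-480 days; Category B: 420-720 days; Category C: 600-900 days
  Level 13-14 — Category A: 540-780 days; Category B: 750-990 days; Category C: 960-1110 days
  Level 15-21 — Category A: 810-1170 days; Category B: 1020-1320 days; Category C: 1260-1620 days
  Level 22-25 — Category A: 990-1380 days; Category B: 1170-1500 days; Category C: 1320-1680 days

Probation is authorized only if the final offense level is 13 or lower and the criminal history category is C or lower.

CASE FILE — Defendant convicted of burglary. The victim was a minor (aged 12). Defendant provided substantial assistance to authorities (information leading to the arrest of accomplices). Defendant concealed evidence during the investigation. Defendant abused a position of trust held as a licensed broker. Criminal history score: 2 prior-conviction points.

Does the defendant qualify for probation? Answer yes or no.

No

Base offense level for burglary: 13.
§1 does not apply.
§3 applies: 13 − 3 = 10.
§4 does not apply.
§5 applies: 10 + 2 = 12.
§6 applies (level before this adjustment is 12 < 20, so +1): 12 + 1 = 13.
§7 applies: 13 + 1 = 14.
Final offense level: 14.
Criminal history: 2 prior points → Category A (0-7).
Level 14 falls in the 13-14 band.
Grid: Level 13-14 × Category A = 540-780 days.
Probation check: level 14 > 13 and category A ≤ C → not eligible.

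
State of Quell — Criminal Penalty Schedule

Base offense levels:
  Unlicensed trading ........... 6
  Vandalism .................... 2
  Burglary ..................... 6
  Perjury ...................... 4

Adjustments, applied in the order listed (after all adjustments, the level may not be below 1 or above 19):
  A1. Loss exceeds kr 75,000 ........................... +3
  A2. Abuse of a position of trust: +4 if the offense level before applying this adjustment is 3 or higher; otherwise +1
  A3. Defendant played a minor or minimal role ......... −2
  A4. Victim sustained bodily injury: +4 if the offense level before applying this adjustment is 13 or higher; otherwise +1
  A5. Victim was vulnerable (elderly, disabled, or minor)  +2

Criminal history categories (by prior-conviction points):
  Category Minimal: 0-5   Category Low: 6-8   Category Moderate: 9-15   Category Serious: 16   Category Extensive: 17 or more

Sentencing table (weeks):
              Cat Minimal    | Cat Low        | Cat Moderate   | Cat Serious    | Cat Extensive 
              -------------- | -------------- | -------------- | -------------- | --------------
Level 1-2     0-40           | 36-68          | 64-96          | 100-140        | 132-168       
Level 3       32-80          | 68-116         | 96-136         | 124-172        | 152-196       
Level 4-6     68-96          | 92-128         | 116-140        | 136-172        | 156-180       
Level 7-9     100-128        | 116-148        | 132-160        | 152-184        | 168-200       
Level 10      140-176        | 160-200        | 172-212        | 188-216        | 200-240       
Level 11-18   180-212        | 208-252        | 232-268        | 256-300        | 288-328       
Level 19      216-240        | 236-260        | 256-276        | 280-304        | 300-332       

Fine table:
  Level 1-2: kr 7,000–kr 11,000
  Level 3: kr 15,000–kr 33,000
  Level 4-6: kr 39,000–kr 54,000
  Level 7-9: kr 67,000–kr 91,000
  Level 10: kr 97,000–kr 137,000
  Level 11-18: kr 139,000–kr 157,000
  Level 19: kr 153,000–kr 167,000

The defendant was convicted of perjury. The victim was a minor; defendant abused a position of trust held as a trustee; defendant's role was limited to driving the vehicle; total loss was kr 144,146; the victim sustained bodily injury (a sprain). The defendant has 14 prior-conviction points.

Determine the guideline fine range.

kr 139,000–kr 157,000

Base offense level for perjury: 4.
A1 applies: 4 + 3 = 7.
A2 applies (level before this adjustment is 7 ≥ 3, so +4): 7 + 4 = 11.
A3 applies: 11 − 2 = 9.
A4 applies (level before this adjustment is 9 < 13, so +1): 9 + 1 = 10.
A5 applies: 10 + 2 = 12.
Final offense level: 12.
Level 12 falls in the 11-18 band.
Fine table: Level 11-18 → kr 139,000–kr 157,000.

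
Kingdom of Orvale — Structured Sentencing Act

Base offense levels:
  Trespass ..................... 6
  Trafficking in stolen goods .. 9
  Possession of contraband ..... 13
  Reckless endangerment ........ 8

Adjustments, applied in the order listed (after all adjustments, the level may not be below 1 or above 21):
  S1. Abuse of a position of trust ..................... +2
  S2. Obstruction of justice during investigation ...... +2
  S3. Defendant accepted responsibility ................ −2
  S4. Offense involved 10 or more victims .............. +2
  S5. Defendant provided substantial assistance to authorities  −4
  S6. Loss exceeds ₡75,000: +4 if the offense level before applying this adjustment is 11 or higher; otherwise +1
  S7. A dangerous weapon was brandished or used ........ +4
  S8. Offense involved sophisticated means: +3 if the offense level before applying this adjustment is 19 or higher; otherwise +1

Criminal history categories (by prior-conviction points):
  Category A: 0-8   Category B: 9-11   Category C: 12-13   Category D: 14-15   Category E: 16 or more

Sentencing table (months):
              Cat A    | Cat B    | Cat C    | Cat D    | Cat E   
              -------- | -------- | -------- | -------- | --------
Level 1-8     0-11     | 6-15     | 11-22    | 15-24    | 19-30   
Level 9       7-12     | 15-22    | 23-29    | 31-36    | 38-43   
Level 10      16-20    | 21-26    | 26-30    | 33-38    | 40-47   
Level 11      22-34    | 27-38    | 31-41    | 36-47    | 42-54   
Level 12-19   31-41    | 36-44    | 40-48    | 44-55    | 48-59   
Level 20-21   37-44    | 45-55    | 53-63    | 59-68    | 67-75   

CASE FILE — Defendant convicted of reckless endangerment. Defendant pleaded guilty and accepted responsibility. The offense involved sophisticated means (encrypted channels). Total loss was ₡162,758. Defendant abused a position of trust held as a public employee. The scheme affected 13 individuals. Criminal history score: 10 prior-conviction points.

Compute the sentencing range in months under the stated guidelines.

Base offense level for reckless endangerment: 8.
S1 applies: 8 + 2 = 10.
S3 applies: 10 − 2 = 8.
S4 applies: 8 + 2 = 10.
S6 applies (level before this adjustment is 10 < 11, so +1): 10 + 1 = 11.
S7 does not apply.
S8 applies (level before this adjustment is 11 < 19, so +1): 11 + 1 = 12.
Final offense level: 12.
Criminal history: 10 prior points → Category B (9-11).
Level 12 falls in the 12-19 band.
Grid: Level 12-19 × Category B = 36-44 months.

36-44 months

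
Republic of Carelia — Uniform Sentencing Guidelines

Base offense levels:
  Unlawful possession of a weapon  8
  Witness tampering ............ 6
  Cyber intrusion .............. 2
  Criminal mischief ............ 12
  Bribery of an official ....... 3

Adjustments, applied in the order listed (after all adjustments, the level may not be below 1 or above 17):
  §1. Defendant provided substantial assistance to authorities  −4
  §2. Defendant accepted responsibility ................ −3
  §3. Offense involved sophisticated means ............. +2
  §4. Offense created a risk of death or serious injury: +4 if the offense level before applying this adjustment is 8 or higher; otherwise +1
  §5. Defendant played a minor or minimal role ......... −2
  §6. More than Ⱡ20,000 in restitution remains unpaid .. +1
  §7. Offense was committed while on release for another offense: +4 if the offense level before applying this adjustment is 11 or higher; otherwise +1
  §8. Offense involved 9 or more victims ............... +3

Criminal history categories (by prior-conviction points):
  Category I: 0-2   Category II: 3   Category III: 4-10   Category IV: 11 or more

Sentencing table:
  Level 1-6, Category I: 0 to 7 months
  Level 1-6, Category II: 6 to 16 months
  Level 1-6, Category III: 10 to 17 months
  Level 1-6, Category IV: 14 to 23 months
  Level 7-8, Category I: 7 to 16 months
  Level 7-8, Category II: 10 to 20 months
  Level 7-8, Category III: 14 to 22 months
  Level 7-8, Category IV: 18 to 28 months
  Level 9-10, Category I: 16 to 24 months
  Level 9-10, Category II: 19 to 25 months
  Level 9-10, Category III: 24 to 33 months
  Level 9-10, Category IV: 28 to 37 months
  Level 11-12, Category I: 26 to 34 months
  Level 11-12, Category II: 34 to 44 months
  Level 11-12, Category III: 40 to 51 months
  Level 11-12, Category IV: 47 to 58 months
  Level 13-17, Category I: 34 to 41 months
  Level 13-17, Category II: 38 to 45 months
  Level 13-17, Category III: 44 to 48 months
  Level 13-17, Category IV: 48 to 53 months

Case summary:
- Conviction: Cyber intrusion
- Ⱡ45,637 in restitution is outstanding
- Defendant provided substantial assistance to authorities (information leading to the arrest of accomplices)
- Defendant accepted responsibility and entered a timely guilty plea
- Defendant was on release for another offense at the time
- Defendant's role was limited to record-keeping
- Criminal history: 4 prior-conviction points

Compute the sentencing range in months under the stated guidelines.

Base offense level for cyber intrusion: 2.
§1 applies: 2 − 4 = -2.
§2 applies: -2 − 3 = -5.
§4 does not apply.
§5 applies: -5 − 2 = -7.
§6 applies: -7 + 1 = -6.
§7 applies (level before this adjustment is -6 < 11, so +1): -6 + 1 = -5.
Level -5 is below the minimum of 1; floored at 1.
Final offense level: 1.
Criminal history: 4 prior points → Category III (4-10).
Level 1 falls in the 1-6 band.
Grid: Level 1-6 × Category III = 10-17 months.

10-17 months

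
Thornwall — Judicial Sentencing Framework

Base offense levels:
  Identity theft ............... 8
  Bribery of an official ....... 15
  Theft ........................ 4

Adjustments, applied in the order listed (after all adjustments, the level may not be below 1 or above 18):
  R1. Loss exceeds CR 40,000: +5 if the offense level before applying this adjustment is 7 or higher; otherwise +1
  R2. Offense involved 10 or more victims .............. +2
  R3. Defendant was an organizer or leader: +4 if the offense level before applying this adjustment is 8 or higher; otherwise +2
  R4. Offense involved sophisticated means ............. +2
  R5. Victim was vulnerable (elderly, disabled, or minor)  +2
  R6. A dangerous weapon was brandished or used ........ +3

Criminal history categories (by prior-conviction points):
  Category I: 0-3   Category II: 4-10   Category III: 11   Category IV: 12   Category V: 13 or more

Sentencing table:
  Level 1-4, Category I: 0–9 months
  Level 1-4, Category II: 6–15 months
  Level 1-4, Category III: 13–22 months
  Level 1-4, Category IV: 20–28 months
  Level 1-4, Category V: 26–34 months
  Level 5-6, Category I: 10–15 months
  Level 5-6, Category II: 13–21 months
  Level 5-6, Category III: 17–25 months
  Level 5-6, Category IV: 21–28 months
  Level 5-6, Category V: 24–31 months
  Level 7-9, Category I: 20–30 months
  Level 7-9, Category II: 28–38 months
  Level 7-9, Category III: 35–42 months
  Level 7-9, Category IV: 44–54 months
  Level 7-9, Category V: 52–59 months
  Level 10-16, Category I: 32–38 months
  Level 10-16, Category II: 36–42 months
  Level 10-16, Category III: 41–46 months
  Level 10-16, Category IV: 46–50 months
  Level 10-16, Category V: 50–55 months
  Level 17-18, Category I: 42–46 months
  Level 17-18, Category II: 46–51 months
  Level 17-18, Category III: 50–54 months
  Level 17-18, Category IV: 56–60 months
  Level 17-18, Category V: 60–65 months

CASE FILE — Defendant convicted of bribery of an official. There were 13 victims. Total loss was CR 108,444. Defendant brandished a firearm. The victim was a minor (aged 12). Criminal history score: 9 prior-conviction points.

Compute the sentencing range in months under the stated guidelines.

Base offense level for bribery of an official: 15.
R1 applies (level before this adjustment is 15 ≥ 7, so +5): 15 + 5 = 20.
R2 applies: 20 + 2 = 22.
R5 applies: 22 + 2 = 24.
R6 applies: 24 + 3 = 27.
Level 27 exceeds the maximum of 18; capped at 18.
Final offense level: 18.
Criminal history: 9 prior points → Category II (4-10).
Level 18 falls in the 17-18 band.
Grid: Level 17-18 × Category II = 46-51 months.

46-51 months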